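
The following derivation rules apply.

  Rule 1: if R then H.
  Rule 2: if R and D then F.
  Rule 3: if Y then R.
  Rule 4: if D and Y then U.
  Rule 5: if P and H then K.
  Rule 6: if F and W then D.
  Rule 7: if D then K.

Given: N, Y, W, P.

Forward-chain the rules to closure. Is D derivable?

D would need F and W (Rule 6), but F is never established.

No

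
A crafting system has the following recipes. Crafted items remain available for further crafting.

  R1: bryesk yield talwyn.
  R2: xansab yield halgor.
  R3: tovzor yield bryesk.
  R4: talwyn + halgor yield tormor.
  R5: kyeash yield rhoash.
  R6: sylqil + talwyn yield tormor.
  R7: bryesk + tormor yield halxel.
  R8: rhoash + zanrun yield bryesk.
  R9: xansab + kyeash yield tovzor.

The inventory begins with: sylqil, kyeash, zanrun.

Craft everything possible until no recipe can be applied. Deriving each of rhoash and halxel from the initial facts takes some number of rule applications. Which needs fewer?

rhoash: kyeash → rhoash (R5). [1 rule application]
halxel: Using R5, kyeash makes rhoash. Using R8, rhoash and zanrun make bryesk. Using R1, bryesk makes talwyn. sylqil + talwyn → tormor (R6). bryesk + tormor → halxel (R7). [5 rule applications]
rhoash needs fewer.

rhoash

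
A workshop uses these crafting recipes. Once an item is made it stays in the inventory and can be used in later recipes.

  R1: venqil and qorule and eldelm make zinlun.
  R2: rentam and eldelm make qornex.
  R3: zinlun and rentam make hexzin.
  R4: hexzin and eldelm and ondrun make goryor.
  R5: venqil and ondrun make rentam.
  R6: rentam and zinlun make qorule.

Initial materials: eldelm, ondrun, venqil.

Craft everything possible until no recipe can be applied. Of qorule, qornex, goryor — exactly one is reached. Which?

qornex

venqil and ondrun → rentam (R5).
rentam and eldelm → qornex (R2).
qorule would need rentam and zinlun (R6), but zinlun is never obtained. goryor would need hexzin, eldelm, and ondrun (R4), but hexzin is never obtained.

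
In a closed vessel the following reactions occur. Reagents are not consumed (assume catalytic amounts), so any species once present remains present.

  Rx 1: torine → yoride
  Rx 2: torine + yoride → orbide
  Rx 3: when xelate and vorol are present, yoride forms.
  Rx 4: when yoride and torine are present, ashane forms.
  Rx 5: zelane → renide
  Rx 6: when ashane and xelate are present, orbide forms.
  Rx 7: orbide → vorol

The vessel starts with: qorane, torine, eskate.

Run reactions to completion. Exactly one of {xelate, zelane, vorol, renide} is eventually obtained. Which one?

vorol

torine present → yoride forms (Rx 1).
torine and yoride present → orbide forms (Rx 2).
orbide present → vorol forms (Rx 7).
No rule produces xelate, and it is not given. No rule produces zelane, and it is not given. renide would need zelane (Rx 5), but zelane never forms.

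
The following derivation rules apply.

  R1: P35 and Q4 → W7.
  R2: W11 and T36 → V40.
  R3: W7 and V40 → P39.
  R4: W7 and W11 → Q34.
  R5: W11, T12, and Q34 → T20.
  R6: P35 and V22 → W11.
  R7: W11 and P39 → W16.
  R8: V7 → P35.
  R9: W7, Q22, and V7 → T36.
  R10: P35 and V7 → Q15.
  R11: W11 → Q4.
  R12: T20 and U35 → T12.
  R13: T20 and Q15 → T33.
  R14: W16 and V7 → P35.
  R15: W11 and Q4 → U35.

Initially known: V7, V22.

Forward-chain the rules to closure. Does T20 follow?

T20 would need W11, T12, and Q34 (R5), but T12 is never established.

No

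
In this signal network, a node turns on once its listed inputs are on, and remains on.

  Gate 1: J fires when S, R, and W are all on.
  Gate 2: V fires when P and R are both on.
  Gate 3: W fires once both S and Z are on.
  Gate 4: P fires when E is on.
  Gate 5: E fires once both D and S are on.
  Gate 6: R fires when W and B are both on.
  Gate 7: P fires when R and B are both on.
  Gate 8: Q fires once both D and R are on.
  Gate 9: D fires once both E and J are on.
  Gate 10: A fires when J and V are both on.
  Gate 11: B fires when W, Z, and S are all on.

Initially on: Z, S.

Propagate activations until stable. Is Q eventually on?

No

Q would need D and R (Gate 8), but D never turns on.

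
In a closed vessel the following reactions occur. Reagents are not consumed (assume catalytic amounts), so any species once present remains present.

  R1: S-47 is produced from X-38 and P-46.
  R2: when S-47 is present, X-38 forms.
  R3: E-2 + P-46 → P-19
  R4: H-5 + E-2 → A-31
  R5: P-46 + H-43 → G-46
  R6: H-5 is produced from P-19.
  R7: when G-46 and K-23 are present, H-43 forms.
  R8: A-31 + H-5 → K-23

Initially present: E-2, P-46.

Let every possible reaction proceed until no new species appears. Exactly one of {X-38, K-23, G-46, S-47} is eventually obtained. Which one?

K-23

E-2 and P-46 present → P-19 forms (R3).
P-19 present → H-5 forms (R6).
H-5 and E-2 present → A-31 forms (R4).
A-31 and H-5 present → K-23 forms (R8).
G-46 would need P-46 and H-43 (R5), but H-43 never forms. S-47 would need X-38 and P-46 (R1), but X-38 never forms. X-38 would need S-47 (R2), but S-47 never forms.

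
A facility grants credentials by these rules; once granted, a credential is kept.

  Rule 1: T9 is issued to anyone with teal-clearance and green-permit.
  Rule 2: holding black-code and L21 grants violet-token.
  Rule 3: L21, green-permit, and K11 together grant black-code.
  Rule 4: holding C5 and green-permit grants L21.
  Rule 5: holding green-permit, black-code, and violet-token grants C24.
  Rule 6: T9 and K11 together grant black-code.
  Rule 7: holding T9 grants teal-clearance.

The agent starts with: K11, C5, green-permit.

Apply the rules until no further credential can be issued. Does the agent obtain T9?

T9 would need teal-clearance and green-permit (Rule 1), but teal-clearance is never granted.

No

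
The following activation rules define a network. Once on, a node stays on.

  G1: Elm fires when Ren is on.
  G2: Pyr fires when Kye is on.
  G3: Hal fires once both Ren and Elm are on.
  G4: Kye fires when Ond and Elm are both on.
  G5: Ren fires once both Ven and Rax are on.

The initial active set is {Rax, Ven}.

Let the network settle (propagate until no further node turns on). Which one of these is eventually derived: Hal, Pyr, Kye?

G5: Ven and Rax on → Ren on.
Ren is on, so Elm fires (G1).
G3: Ren and Elm on → Hal on.
Kye would need Ond and Elm (G4), but Ond never turns on. Pyr would need Kye (G2), but Kye never turns on.

Hal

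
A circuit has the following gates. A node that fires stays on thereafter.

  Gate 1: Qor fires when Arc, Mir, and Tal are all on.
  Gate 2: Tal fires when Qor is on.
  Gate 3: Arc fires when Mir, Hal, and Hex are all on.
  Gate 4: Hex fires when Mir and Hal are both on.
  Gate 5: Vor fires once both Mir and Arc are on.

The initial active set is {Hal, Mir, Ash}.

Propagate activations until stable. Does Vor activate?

Yes

Mir and Hal are on, so Hex fires (Gate 4).
Mir, Hal, and Hex are on, so Arc fires (Gate 3).
Mir and Arc are on, so Vor fires (Gate 5).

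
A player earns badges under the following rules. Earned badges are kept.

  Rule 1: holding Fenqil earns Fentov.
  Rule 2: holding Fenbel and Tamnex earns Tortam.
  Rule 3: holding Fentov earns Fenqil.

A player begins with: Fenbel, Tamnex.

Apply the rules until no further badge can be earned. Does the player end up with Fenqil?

No

Fenqil would need Fentov (Rule 3), but Fentov is never earned.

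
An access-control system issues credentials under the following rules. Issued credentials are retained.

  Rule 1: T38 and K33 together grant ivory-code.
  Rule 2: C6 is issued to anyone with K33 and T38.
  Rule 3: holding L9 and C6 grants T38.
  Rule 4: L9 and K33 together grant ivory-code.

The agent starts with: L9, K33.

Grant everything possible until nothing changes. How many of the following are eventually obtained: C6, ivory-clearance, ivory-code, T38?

Holding L9 and K33 grants ivory-code (Rule 4).
C6 would need K33 and T38 (Rule 2), but T38 is never granted.
No rule produces ivory-clearance, and it is not given.
ivory-code: reached.
T38 would need L9 and C6 (Rule 3), but C6 is never granted.
Reached: ivory-code — 1 of the 4.

1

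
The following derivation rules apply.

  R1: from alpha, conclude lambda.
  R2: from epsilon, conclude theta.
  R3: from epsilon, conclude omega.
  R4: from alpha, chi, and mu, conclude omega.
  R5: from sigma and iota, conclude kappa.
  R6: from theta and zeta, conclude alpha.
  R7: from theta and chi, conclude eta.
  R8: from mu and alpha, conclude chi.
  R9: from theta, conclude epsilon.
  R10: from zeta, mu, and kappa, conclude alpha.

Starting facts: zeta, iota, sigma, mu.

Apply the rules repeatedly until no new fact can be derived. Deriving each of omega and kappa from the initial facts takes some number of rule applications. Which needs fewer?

kappa

kappa: From sigma and iota, R5 gives kappa. [1 rule application]
omega: From sigma and iota, R5 gives kappa. From zeta, mu, and kappa, R10 gives alpha. mu and alpha hold, so chi follows (R8). alpha, chi, and mu hold, so omega follows (R4). [4 rule applications]
kappa needs fewer.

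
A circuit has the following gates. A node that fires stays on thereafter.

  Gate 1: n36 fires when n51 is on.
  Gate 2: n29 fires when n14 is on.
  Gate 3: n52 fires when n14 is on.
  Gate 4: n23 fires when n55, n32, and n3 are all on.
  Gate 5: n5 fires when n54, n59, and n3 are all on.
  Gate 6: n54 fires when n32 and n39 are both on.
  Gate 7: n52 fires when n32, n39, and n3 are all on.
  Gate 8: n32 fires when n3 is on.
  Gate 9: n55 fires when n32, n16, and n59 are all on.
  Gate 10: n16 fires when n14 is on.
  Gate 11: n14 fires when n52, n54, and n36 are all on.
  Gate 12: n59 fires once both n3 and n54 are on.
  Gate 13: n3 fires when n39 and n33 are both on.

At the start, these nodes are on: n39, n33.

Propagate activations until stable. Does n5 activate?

Gate 13: n39 and n33 on → n3 on.
Gate 8: n3 on → n32 on.
n32 and n39 are on, so n54 fires (Gate 6).
Gate 12: n3 and n54 on → n59 on.
n54, n59, and n3 are on, so n5 fires (Gate 5).

Yes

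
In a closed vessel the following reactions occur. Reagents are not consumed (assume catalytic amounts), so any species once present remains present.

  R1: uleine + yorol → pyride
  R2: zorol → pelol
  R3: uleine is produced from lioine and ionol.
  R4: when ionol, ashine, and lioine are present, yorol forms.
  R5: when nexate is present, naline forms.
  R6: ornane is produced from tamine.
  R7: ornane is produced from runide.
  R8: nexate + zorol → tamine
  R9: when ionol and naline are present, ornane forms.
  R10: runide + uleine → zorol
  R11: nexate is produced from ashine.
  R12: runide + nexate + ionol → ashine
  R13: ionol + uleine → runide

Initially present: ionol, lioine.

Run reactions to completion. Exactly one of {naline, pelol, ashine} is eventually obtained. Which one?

lioine and ionol present → uleine forms (R3).
ionol and uleine present → runide forms (R13).
runide and uleine present → zorol forms (R10).
zorol present → pelol forms (R2).
naline would need nexate (R5), but nexate never forms. ashine would need runide, nexate, and ionol (R12), but nexate never forms.

pelol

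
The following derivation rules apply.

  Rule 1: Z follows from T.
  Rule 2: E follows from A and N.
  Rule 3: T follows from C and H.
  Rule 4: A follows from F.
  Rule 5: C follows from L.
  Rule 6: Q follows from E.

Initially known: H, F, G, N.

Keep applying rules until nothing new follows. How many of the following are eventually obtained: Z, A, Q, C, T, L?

F holds, so A follows (Rule 4).
A and N hold, so E follows (Rule 2).
From E, Rule 6 gives Q.
Z would need T (Rule 1), but T is never established.
A: reached.
Q: reached.
C would need L (Rule 5), but L is never established.
T would need C and H (Rule 3), but C is never established.
No rule produces L, and it is not given.
Reached: A and Q — 2 of the 6.

2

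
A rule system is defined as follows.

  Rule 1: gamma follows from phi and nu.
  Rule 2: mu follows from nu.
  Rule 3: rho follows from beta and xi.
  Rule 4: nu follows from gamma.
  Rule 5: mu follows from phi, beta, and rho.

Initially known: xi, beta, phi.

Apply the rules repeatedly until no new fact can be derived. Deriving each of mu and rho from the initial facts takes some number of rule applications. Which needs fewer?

rho: From beta and xi, Rule 3 gives rho. [1 rule application]
mu: beta and xi hold, so rho follows (Rule 3). phi, beta, and rho hold, so mu follows (Rule 5). [2 rule applications]
rho needs fewer.

rho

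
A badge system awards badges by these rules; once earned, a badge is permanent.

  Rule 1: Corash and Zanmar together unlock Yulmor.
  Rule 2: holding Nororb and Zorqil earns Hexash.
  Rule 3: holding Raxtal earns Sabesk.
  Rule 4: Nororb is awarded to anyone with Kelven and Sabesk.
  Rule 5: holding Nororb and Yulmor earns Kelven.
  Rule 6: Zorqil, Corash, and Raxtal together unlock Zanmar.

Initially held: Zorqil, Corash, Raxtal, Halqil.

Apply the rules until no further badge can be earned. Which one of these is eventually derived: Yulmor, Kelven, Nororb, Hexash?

With Zorqil, Corash, and Raxtal, Zanmar is earned (Rule 6).
With Corash and Zanmar, Yulmor is earned (Rule 1).
Nororb would need Kelven and Sabesk (Rule 4), but Kelven is never earned. Hexash would need Nororb and Zorqil (Rule 2), but Nororb is never earned. Kelven would need Nororb and Yulmor (Rule 5), but Nororb is never earned.

Yulmor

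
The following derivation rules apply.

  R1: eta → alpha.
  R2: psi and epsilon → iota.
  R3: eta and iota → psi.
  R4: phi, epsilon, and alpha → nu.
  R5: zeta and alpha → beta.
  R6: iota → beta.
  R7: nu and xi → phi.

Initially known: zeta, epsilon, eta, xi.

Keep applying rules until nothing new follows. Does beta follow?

From eta, R1 gives alpha.
From zeta and alpha, R5 gives beta.

Yes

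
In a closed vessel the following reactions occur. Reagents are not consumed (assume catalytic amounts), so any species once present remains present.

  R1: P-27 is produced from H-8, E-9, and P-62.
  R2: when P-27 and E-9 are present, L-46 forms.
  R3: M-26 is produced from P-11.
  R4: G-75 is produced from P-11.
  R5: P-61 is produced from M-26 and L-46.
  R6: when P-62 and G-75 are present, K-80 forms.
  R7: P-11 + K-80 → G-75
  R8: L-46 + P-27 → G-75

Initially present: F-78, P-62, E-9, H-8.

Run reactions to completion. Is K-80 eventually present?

Yes

H-8, E-9, and P-62 present → P-27 forms (R1).
P-27 and E-9 present → L-46 forms (R2).
L-46 and P-27 present → G-75 forms (R8).
P-62 and G-75 present → K-80 forms (R6).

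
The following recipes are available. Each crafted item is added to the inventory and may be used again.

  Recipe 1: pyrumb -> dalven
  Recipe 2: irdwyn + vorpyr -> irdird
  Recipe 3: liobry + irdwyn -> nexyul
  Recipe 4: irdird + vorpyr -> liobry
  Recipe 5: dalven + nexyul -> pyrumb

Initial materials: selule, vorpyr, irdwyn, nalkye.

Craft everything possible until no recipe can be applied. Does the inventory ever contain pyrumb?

pyrumb would need dalven and nexyul (Recipe 5), but dalven is never obtained.

No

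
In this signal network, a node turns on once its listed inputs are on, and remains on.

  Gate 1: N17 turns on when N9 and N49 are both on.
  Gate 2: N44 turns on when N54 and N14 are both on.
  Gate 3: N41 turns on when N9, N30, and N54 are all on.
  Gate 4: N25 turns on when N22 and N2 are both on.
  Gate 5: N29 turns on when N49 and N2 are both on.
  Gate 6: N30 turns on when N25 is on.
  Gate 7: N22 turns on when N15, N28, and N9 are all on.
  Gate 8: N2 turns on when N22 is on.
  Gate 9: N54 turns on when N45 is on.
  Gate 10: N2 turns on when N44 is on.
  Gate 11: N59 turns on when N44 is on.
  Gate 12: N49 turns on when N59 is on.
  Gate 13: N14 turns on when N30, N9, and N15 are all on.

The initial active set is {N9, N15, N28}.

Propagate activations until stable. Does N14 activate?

Gate 7: N15, N28, and N9 on → N22 on.
Gate 8: N22 on → N2 on.
N22 and N2 are on, so N25 turns on (Gate 4).
Gate 6: N25 on → N30 on.
Gate 13: N30, N9, and N15 on → N14 on.

Yes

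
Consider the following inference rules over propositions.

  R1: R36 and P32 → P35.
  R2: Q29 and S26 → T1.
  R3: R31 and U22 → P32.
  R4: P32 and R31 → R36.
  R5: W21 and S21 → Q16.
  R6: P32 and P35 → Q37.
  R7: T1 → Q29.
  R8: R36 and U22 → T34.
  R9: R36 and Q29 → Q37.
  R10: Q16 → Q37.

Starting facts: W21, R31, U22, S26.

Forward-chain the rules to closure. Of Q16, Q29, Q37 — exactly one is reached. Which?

R31 and U22 hold, so P32 follows (R3).
From P32 and R31, R4 gives R36.
R36 and P32 hold, so P35 follows (R1).
From P32 and P35, R6 gives Q37.
Q29 would need T1 (R7), but T1 is never established. Q16 would need W21 and S21 (R5), but S21 is never established.

Q37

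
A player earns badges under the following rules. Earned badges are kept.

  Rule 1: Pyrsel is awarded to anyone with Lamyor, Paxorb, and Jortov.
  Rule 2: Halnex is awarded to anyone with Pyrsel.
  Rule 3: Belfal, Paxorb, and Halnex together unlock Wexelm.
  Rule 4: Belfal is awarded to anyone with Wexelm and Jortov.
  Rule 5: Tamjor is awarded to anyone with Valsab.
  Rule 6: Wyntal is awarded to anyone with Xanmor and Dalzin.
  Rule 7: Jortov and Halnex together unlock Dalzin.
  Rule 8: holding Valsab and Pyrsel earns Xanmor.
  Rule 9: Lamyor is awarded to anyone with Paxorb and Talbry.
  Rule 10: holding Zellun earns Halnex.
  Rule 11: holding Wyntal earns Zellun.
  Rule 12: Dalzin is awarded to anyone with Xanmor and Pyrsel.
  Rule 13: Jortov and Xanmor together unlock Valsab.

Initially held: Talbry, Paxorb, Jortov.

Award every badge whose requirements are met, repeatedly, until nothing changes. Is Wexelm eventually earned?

No

Wexelm would need Belfal, Paxorb, and Halnex (Rule 3), but Belfal is never earned.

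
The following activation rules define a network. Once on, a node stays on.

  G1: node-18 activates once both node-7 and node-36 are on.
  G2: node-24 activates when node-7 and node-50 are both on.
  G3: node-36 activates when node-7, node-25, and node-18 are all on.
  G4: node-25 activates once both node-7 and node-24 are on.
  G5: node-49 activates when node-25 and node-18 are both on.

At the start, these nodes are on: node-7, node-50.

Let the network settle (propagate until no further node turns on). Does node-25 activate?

node-7 and node-50 are on, so node-24 activates (G2).
node-7 and node-24 are on, so node-25 activates (G4).

Yes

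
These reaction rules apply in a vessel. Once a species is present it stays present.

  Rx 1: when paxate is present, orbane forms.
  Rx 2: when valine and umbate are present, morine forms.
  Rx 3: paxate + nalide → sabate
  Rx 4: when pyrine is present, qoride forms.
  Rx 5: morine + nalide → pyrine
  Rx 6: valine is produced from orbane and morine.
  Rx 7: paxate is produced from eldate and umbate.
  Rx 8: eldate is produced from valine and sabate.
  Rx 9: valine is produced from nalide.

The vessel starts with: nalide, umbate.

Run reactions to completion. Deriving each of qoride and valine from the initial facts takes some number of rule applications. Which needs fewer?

valine: nalide present → valine forms (Rx 9). [1 rule application]
qoride: nalide present → valine forms (Rx 9). valine and umbate present → morine forms (Rx 2). morine and nalide present → pyrine forms (Rx 5). pyrine present → qoride forms (Rx 4). [4 rule applications]
valine needs fewer.

valine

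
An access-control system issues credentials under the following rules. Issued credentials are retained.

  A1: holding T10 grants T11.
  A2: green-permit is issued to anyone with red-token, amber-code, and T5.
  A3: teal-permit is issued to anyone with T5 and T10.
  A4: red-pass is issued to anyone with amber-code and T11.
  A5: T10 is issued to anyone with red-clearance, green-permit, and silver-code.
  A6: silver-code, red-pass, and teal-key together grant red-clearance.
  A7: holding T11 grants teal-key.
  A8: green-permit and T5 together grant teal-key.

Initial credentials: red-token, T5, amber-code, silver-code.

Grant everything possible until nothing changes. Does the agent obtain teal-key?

Holding red-token, amber-code, and T5 grants green-permit (A2).
Holding green-permit and T5 grants teal-key (A8).

Yes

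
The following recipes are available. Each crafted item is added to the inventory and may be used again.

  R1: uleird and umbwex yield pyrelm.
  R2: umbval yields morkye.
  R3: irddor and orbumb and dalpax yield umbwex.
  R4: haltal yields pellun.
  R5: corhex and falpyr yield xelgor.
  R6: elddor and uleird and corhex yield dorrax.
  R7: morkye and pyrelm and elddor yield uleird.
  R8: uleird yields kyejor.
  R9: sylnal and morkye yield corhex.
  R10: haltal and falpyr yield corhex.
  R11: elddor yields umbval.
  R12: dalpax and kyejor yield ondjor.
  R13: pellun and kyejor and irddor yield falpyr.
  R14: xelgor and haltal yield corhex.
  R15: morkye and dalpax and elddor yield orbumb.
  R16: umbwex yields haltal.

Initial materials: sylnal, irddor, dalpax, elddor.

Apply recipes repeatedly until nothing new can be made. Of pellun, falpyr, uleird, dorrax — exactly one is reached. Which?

Using R11, elddor makes umbval.
umbval → morkye (R2).
Using R15, morkye, dalpax, and elddor make orbumb.
irddor and orbumb and dalpax → umbwex (R3).
Using R16, umbwex makes haltal.
Using R4, haltal makes pellun.
dorrax would need elddor, uleird, and corhex (R6), but uleird is never obtained. falpyr would need pellun, kyejor, and irddor (R13), but kyejor is never obtained. uleird would need morkye, pyrelm, and elddor (R7), but pyrelm is never obtained.

pellun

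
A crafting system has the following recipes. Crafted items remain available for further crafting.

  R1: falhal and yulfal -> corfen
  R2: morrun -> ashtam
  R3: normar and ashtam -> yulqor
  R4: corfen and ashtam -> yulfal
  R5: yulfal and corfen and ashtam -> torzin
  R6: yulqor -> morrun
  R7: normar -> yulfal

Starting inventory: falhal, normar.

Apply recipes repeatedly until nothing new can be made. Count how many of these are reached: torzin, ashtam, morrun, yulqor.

0

torzin would need yulfal, corfen, and ashtam (R5), but ashtam is never obtained.
ashtam would need morrun (R2), but morrun is never obtained.
morrun would need yulqor (R6), but yulqor is never obtained.
yulqor would need normar and ashtam (R3), but ashtam is never obtained.
None of the 4 are reached.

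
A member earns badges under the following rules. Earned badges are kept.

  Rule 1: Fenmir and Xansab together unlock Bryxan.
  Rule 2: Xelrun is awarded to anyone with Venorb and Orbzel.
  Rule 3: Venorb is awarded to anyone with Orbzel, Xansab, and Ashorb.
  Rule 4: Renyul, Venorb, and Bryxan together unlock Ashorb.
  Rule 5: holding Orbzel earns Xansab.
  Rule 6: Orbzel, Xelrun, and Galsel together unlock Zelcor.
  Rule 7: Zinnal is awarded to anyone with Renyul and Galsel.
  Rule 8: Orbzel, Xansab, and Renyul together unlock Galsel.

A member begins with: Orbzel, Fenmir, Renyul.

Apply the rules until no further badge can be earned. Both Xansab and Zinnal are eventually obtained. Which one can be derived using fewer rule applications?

Xansab

Xansab: With Orbzel, Xansab is earned (Rule 5). [1 rule application]
Zinnal: With Orbzel, Xansab is earned (Rule 5). With Orbzel, Xansab, and Renyul, Galsel is earned (Rule 8). With Renyul and Galsel, Zinnal is earned (Rule 7). [3 rule applications]
Xansab needs fewer.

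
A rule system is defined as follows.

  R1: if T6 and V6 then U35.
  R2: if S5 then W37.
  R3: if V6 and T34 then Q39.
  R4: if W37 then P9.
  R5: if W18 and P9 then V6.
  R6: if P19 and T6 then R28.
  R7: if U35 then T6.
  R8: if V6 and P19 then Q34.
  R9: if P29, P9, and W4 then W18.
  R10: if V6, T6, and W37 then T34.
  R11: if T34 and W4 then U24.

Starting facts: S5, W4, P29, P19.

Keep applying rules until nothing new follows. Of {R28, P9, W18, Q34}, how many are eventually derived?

3

From S5, R2 gives W37.
From W37, R4 gives P9.
From P29, P9, and W4, R9 gives W18.
W18 and P9 hold, so V6 follows (R5).
V6 and P19 hold, so Q34 follows (R8).
R28 would need P19 and T6 (R6), but T6 is never established.
P9: reached.
W18: reached.
Q34: reached.
Reached: P9, W18, and Q34 — 3 of the 4.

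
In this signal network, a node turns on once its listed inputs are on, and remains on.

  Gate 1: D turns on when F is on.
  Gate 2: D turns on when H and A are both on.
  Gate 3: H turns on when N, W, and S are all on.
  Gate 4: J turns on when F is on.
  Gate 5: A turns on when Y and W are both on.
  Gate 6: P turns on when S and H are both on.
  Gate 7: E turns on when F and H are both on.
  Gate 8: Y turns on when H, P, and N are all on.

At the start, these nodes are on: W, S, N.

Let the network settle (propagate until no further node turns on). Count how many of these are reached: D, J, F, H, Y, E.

3

Gate 3: N, W, and S on → H on.
S and H are on, so P turns on (Gate 6).
H, P, and N are on, so Y turns on (Gate 8).
Y and W are on, so A turns on (Gate 5).
H and A are on, so D turns on (Gate 2).
D: reached.
J would need F (Gate 4), but F never turns on.
No rule produces F, and it is not given.
H: reached.
Y: reached.
E would need F and H (Gate 7), but F never turns on.
Reached: D, H, and Y — 3 of the 6.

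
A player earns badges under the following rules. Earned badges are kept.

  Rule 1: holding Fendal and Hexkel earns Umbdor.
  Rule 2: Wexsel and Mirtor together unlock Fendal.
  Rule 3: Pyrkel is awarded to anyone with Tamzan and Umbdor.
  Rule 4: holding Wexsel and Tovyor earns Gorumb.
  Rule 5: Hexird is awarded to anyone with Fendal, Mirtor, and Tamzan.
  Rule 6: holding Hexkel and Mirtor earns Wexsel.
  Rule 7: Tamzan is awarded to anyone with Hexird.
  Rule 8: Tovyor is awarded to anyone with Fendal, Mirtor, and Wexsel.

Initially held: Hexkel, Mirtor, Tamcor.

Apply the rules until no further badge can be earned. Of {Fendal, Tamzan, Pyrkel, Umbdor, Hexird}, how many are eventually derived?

2

With Hexkel and Mirtor, Wexsel is earned (Rule 6).
With Wexsel and Mirtor, Fendal is earned (Rule 2).
With Fendal and Hexkel, Umbdor is earned (Rule 1).
Fendal: reached.
Tamzan would need Hexird (Rule 7), but Hexird is never earned.
Pyrkel would need Tamzan and Umbdor (Rule 3), but Tamzan is never earned.
Umbdor: reached.
Hexird would need Fendal, Mirtor, and Tamzan (Rule 5), but Tamzan is never earned.
Reached: Fendal and Umbdor — 2 of the 5.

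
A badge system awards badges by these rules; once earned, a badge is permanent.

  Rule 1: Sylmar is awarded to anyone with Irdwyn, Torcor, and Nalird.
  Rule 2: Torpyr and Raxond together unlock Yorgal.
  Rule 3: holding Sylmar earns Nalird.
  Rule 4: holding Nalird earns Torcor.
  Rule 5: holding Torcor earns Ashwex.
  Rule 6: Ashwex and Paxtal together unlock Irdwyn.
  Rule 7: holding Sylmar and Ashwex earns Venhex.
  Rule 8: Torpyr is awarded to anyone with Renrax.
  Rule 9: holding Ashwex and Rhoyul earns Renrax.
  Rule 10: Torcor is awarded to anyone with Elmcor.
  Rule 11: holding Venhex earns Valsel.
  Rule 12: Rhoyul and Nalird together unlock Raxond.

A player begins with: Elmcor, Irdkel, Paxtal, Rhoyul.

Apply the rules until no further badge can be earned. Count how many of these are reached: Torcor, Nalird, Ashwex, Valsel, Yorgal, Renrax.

3

With Elmcor, Torcor is earned (Rule 10).
With Torcor, Ashwex is earned (Rule 5).
With Ashwex and Rhoyul, Renrax is earned (Rule 9).
Torcor: reached.
Nalird would need Sylmar (Rule 3), but Sylmar is never earned.
Ashwex: reached.
Valsel would need Venhex (Rule 11), but Venhex is never earned.
Yorgal would need Torpyr and Raxond (Rule 2), but Raxond is never earned.
Renrax: reached.
Reached: Torcor, Ashwex, and Renrax — 3 of the 6.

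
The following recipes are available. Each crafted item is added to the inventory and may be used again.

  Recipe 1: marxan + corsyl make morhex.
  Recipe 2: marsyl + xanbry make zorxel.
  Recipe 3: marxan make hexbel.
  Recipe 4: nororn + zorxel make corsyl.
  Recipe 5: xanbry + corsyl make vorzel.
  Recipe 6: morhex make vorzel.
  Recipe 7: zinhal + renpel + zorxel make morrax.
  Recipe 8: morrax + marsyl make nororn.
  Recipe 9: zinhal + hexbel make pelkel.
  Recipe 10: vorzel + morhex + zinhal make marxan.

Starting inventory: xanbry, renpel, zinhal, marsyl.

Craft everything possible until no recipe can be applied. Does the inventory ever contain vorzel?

Yes

marsyl + xanbry → zorxel (Recipe 2).
zinhal + renpel + zorxel → morrax (Recipe 7).
Using Recipe 8, morrax and marsyl make nororn.
Using Recipe 4, nororn and zorxel make corsyl.
xanbry + corsyl → vorzel (Recipe 5).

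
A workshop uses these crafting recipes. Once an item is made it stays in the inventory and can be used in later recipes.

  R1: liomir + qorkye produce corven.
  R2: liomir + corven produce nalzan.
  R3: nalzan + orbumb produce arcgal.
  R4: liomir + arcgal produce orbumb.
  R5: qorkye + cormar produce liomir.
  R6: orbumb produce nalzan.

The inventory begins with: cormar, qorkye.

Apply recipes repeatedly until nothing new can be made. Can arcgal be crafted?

arcgal would need nalzan and orbumb (R3), but orbumb is never obtained.

No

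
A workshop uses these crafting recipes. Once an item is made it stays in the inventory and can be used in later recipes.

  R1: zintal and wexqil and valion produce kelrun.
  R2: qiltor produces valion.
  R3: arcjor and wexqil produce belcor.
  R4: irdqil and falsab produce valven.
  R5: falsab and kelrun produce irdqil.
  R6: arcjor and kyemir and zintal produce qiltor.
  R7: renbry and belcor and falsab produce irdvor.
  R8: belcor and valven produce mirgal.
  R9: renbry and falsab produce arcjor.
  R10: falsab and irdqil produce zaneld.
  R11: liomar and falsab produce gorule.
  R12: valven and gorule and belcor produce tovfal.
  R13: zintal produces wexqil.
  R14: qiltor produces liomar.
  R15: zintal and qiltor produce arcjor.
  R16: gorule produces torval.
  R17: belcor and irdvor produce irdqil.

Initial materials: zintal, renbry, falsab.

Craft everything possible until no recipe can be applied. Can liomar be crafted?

No

liomar would need qiltor (R14), but qiltor is never obtained.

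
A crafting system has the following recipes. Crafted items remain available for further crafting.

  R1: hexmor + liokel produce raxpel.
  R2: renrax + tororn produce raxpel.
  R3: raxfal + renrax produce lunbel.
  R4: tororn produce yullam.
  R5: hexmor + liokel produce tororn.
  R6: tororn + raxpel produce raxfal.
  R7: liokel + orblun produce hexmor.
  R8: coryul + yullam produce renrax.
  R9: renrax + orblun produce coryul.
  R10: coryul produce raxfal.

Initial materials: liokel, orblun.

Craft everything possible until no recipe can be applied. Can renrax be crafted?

renrax would need coryul and yullam (R8), but coryul is never obtained.

No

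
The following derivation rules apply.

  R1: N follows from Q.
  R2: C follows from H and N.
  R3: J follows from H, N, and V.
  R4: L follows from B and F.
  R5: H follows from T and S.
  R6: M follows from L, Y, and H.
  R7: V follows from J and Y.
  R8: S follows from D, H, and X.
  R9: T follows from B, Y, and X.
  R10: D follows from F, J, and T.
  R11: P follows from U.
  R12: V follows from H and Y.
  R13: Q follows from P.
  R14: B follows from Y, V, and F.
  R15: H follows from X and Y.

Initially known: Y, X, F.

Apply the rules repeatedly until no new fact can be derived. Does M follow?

From X and Y, R15 gives H.
From H and Y, R12 gives V.
From Y, V, and F, R14 gives B.
B and F hold, so L follows (R4).
From L, Y, and H, R6 gives M.

Yes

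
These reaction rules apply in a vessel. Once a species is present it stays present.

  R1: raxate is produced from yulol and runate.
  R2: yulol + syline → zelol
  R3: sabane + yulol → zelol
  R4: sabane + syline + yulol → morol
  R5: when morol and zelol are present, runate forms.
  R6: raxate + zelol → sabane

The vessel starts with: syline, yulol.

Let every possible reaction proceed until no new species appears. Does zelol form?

yulol and syline present → zelol forms (R2).

Yes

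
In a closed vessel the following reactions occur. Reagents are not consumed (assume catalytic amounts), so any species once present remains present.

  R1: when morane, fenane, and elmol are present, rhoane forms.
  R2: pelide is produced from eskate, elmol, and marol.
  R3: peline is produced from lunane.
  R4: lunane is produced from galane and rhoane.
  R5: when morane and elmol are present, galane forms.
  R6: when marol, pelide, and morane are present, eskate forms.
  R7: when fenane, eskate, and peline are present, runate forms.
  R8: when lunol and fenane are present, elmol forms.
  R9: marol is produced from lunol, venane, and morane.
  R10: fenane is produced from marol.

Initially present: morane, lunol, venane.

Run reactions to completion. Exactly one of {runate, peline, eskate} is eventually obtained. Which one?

peline

lunol, venane, and morane present → marol forms (R9).
marol present → fenane forms (R10).
lunol and fenane present → elmol forms (R8).
morane and elmol present → galane forms (R5).
morane, fenane, and elmol present → rhoane forms (R1).
galane and rhoane present → lunane forms (R4).
lunane present → peline forms (R3).
runate would need fenane, eskate, and peline (R7), but eskate never forms. eskate would need marol, pelide, and morane (R6), but pelide never forms.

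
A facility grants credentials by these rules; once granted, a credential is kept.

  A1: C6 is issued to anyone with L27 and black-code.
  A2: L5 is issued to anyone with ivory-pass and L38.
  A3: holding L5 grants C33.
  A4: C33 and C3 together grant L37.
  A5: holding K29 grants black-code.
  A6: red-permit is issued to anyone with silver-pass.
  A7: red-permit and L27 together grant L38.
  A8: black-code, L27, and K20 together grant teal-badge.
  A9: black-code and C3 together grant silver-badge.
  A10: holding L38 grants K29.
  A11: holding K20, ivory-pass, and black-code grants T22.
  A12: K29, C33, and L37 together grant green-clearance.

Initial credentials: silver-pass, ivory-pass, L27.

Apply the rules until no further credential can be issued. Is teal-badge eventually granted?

No

teal-badge would need black-code, L27, and K20 (A8), but K20 is never granted.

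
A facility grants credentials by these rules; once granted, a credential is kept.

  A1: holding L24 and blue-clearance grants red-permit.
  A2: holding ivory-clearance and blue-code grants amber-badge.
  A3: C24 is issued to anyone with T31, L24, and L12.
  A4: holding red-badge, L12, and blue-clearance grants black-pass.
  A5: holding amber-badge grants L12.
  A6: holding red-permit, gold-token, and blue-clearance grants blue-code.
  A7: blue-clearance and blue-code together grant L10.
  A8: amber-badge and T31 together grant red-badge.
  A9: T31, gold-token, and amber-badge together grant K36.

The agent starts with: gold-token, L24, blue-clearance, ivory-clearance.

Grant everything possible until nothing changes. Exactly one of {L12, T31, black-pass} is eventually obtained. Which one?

Holding L24 and blue-clearance grants red-permit (A1).
Holding red-permit, gold-token, and blue-clearance grants blue-code (A6).
Holding ivory-clearance and blue-code grants amber-badge (A2).
Holding amber-badge grants L12 (A5).
black-pass would need red-badge, L12, and blue-clearance (A4), but red-badge is never granted. No rule produces T31, and it is not given.

L12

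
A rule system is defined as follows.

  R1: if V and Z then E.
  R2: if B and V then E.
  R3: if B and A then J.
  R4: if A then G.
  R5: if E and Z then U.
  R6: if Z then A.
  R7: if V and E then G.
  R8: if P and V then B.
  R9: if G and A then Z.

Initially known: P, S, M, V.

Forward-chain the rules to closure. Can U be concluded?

U would need E and Z (R5), but Z is never established.

No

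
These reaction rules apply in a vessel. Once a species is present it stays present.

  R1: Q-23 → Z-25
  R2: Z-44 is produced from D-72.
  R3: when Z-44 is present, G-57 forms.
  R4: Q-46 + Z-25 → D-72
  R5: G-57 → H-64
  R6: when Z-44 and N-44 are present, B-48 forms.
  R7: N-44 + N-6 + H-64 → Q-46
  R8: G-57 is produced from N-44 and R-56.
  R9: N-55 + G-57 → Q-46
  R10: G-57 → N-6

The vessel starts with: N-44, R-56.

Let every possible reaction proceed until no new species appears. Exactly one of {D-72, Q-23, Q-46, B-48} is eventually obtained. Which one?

N-44 and R-56 present → G-57 forms (R8).
G-57 present → N-6 forms (R10).
G-57 present → H-64 forms (R5).
N-44, N-6, and H-64 present → Q-46 forms (R7).
B-48 would need Z-44 and N-44 (R6), but Z-44 never forms. D-72 would need Q-46 and Z-25 (R4), but Z-25 never forms. No rule produces Q-23, and it is not given.

Q-46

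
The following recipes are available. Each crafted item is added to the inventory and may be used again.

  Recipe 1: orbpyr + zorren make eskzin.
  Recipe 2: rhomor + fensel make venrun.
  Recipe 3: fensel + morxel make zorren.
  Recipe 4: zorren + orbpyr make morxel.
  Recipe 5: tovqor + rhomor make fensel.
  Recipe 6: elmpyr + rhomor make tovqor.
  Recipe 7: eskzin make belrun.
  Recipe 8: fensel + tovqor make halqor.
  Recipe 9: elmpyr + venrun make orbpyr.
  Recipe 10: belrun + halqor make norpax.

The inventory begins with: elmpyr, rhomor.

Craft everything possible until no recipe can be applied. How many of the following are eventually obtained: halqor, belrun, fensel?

2

Using Recipe 6, elmpyr and rhomor make tovqor.
Using Recipe 5, tovqor and rhomor make fensel.
Using Recipe 8, fensel and tovqor make halqor.
halqor: reached.
belrun would need eskzin (Recipe 7), but eskzin is never obtained.
fensel: reached.
Reached: halqor and fensel — 2 of the 3.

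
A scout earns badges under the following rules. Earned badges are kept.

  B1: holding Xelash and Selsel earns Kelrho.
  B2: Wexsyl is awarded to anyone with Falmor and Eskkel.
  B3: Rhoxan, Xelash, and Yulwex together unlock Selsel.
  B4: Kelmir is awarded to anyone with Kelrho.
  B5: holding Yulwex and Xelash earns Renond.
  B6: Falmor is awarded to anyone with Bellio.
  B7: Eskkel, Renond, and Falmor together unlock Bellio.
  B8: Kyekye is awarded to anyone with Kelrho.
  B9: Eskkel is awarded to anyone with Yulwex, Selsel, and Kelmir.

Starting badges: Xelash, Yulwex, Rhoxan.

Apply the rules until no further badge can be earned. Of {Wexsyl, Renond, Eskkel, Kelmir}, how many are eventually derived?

3

With Yulwex and Xelash, Renond is earned (B5).
With Rhoxan, Xelash, and Yulwex, Selsel is earned (B3).
With Xelash and Selsel, Kelrho is earned (B1).
With Kelrho, Kelmir is earned (B4).
With Yulwex, Selsel, and Kelmir, Eskkel is earned (B9).
Wexsyl would need Falmor and Eskkel (B2), but Falmor is never earned.
Renond: reached.
Eskkel: reached.
Kelmir: reached.
Reached: Renond, Eskkel, and Kelmir — 3 of the 4.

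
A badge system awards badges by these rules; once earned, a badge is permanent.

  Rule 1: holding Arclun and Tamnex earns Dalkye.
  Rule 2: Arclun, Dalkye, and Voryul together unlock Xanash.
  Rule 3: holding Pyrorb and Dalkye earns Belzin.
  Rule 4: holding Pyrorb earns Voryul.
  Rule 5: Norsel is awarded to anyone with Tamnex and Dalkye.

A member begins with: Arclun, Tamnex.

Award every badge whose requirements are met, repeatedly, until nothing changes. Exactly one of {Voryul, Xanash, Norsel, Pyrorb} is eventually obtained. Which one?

With Arclun and Tamnex, Dalkye is earned (Rule 1).
With Tamnex and Dalkye, Norsel is earned (Rule 5).
Xanash would need Arclun, Dalkye, and Voryul (Rule 2), but Voryul is never earned. No rule produces Pyrorb, and it is not given. Voryul would need Pyrorb (Rule 4), but Pyrorb is never earned.

Norsel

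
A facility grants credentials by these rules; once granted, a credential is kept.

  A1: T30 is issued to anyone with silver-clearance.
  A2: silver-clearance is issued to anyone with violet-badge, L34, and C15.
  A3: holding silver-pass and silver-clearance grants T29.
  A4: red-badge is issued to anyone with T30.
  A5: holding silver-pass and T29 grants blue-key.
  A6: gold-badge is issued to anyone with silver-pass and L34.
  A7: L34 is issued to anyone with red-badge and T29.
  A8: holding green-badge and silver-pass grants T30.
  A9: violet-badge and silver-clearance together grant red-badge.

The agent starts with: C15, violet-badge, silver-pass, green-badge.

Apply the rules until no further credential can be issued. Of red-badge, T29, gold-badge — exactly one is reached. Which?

Holding green-badge and silver-pass grants T30 (A8).
Holding T30 grants red-badge (A4).
T29 would need silver-pass and silver-clearance (A3), but silver-clearance is never granted. gold-badge would need silver-pass and L34 (A6), but L34 is never granted.

red-badge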